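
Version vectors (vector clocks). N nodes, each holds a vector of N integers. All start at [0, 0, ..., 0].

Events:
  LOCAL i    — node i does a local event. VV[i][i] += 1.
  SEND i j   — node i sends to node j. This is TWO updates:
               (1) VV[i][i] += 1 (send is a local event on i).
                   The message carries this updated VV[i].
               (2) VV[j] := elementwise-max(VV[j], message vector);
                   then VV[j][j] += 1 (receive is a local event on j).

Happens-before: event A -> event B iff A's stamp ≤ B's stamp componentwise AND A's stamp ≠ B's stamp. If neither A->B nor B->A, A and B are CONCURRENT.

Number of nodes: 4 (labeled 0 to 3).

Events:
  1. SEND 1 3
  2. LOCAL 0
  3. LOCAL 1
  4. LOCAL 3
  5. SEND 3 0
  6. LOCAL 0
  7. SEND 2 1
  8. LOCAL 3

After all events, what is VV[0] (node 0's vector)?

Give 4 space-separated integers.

Answer: 3 1 0 3

Derivation:
Initial: VV[0]=[0, 0, 0, 0]
Initial: VV[1]=[0, 0, 0, 0]
Initial: VV[2]=[0, 0, 0, 0]
Initial: VV[3]=[0, 0, 0, 0]
Event 1: SEND 1->3: VV[1][1]++ -> VV[1]=[0, 1, 0, 0], msg_vec=[0, 1, 0, 0]; VV[3]=max(VV[3],msg_vec) then VV[3][3]++ -> VV[3]=[0, 1, 0, 1]
Event 2: LOCAL 0: VV[0][0]++ -> VV[0]=[1, 0, 0, 0]
Event 3: LOCAL 1: VV[1][1]++ -> VV[1]=[0, 2, 0, 0]
Event 4: LOCAL 3: VV[3][3]++ -> VV[3]=[0, 1, 0, 2]
Event 5: SEND 3->0: VV[3][3]++ -> VV[3]=[0, 1, 0, 3], msg_vec=[0, 1, 0, 3]; VV[0]=max(VV[0],msg_vec) then VV[0][0]++ -> VV[0]=[2, 1, 0, 3]
Event 6: LOCAL 0: VV[0][0]++ -> VV[0]=[3, 1, 0, 3]
Event 7: SEND 2->1: VV[2][2]++ -> VV[2]=[0, 0, 1, 0], msg_vec=[0, 0, 1, 0]; VV[1]=max(VV[1],msg_vec) then VV[1][1]++ -> VV[1]=[0, 3, 1, 0]
Event 8: LOCAL 3: VV[3][3]++ -> VV[3]=[0, 1, 0, 4]
Final vectors: VV[0]=[3, 1, 0, 3]; VV[1]=[0, 3, 1, 0]; VV[2]=[0, 0, 1, 0]; VV[3]=[0, 1, 0, 4]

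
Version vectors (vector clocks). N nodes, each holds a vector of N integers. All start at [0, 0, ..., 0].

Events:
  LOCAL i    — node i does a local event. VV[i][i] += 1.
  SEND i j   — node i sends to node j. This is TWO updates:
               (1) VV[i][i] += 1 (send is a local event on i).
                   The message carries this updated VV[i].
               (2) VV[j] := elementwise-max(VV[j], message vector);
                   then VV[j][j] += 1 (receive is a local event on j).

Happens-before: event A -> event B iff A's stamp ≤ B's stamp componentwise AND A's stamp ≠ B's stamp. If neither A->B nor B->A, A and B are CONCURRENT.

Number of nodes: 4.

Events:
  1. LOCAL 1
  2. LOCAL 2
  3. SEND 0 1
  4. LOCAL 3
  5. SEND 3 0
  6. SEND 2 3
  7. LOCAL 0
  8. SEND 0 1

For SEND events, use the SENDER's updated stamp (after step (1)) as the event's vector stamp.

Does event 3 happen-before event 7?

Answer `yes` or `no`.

Answer: yes

Derivation:
Initial: VV[0]=[0, 0, 0, 0]
Initial: VV[1]=[0, 0, 0, 0]
Initial: VV[2]=[0, 0, 0, 0]
Initial: VV[3]=[0, 0, 0, 0]
Event 1: LOCAL 1: VV[1][1]++ -> VV[1]=[0, 1, 0, 0]
Event 2: LOCAL 2: VV[2][2]++ -> VV[2]=[0, 0, 1, 0]
Event 3: SEND 0->1: VV[0][0]++ -> VV[0]=[1, 0, 0, 0], msg_vec=[1, 0, 0, 0]; VV[1]=max(VV[1],msg_vec) then VV[1][1]++ -> VV[1]=[1, 2, 0, 0]
Event 4: LOCAL 3: VV[3][3]++ -> VV[3]=[0, 0, 0, 1]
Event 5: SEND 3->0: VV[3][3]++ -> VV[3]=[0, 0, 0, 2], msg_vec=[0, 0, 0, 2]; VV[0]=max(VV[0],msg_vec) then VV[0][0]++ -> VV[0]=[2, 0, 0, 2]
Event 6: SEND 2->3: VV[2][2]++ -> VV[2]=[0, 0, 2, 0], msg_vec=[0, 0, 2, 0]; VV[3]=max(VV[3],msg_vec) then VV[3][3]++ -> VV[3]=[0, 0, 2, 3]
Event 7: LOCAL 0: VV[0][0]++ -> VV[0]=[3, 0, 0, 2]
Event 8: SEND 0->1: VV[0][0]++ -> VV[0]=[4, 0, 0, 2], msg_vec=[4, 0, 0, 2]; VV[1]=max(VV[1],msg_vec) then VV[1][1]++ -> VV[1]=[4, 3, 0, 2]
Event 3 stamp: [1, 0, 0, 0]
Event 7 stamp: [3, 0, 0, 2]
[1, 0, 0, 0] <= [3, 0, 0, 2]? True. Equal? False. Happens-before: True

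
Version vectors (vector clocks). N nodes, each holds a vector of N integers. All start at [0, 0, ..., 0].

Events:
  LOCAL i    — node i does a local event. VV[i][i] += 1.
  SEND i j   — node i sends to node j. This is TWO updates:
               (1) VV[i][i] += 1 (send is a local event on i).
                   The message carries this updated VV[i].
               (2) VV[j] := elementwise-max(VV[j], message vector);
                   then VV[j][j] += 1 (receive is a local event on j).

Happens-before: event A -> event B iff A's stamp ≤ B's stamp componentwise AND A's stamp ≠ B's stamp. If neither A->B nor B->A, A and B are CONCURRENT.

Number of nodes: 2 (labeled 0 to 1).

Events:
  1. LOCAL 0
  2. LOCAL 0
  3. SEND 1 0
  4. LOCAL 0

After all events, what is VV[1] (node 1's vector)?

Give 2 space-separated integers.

Initial: VV[0]=[0, 0]
Initial: VV[1]=[0, 0]
Event 1: LOCAL 0: VV[0][0]++ -> VV[0]=[1, 0]
Event 2: LOCAL 0: VV[0][0]++ -> VV[0]=[2, 0]
Event 3: SEND 1->0: VV[1][1]++ -> VV[1]=[0, 1], msg_vec=[0, 1]; VV[0]=max(VV[0],msg_vec) then VV[0][0]++ -> VV[0]=[3, 1]
Event 4: LOCAL 0: VV[0][0]++ -> VV[0]=[4, 1]
Final vectors: VV[0]=[4, 1]; VV[1]=[0, 1]

Answer: 0 1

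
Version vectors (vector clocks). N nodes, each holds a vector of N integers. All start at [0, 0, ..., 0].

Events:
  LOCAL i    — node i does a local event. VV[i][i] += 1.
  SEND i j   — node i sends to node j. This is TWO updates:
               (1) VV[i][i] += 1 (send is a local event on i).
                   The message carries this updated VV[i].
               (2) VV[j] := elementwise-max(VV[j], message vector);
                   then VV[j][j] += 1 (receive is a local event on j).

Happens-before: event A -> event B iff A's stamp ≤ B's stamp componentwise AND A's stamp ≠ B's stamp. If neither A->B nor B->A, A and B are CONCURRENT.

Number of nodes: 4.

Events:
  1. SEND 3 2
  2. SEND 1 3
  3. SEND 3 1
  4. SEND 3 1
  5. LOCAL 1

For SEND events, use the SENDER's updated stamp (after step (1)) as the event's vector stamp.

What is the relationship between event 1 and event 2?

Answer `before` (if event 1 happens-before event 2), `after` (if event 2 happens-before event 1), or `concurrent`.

Initial: VV[0]=[0, 0, 0, 0]
Initial: VV[1]=[0, 0, 0, 0]
Initial: VV[2]=[0, 0, 0, 0]
Initial: VV[3]=[0, 0, 0, 0]
Event 1: SEND 3->2: VV[3][3]++ -> VV[3]=[0, 0, 0, 1], msg_vec=[0, 0, 0, 1]; VV[2]=max(VV[2],msg_vec) then VV[2][2]++ -> VV[2]=[0, 0, 1, 1]
Event 2: SEND 1->3: VV[1][1]++ -> VV[1]=[0, 1, 0, 0], msg_vec=[0, 1, 0, 0]; VV[3]=max(VV[3],msg_vec) then VV[3][3]++ -> VV[3]=[0, 1, 0, 2]
Event 3: SEND 3->1: VV[3][3]++ -> VV[3]=[0, 1, 0, 3], msg_vec=[0, 1, 0, 3]; VV[1]=max(VV[1],msg_vec) then VV[1][1]++ -> VV[1]=[0, 2, 0, 3]
Event 4: SEND 3->1: VV[3][3]++ -> VV[3]=[0, 1, 0, 4], msg_vec=[0, 1, 0, 4]; VV[1]=max(VV[1],msg_vec) then VV[1][1]++ -> VV[1]=[0, 3, 0, 4]
Event 5: LOCAL 1: VV[1][1]++ -> VV[1]=[0, 4, 0, 4]
Event 1 stamp: [0, 0, 0, 1]
Event 2 stamp: [0, 1, 0, 0]
[0, 0, 0, 1] <= [0, 1, 0, 0]? False
[0, 1, 0, 0] <= [0, 0, 0, 1]? False
Relation: concurrent

Answer: concurrent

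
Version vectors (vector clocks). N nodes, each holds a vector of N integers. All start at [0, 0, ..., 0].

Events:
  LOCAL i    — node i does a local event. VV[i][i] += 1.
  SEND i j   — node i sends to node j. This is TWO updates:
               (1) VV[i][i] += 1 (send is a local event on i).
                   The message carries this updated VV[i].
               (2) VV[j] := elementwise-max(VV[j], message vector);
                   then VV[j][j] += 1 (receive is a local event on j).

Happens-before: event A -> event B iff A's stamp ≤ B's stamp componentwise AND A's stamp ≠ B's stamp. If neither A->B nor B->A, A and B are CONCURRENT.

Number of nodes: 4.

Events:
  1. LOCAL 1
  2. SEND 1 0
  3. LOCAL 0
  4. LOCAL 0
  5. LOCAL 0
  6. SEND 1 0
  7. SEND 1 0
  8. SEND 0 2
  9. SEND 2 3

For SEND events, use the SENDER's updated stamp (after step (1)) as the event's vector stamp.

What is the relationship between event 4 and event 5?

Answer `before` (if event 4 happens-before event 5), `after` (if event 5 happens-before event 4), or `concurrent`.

Initial: VV[0]=[0, 0, 0, 0]
Initial: VV[1]=[0, 0, 0, 0]
Initial: VV[2]=[0, 0, 0, 0]
Initial: VV[3]=[0, 0, 0, 0]
Event 1: LOCAL 1: VV[1][1]++ -> VV[1]=[0, 1, 0, 0]
Event 2: SEND 1->0: VV[1][1]++ -> VV[1]=[0, 2, 0, 0], msg_vec=[0, 2, 0, 0]; VV[0]=max(VV[0],msg_vec) then VV[0][0]++ -> VV[0]=[1, 2, 0, 0]
Event 3: LOCAL 0: VV[0][0]++ -> VV[0]=[2, 2, 0, 0]
Event 4: LOCAL 0: VV[0][0]++ -> VV[0]=[3, 2, 0, 0]
Event 5: LOCAL 0: VV[0][0]++ -> VV[0]=[4, 2, 0, 0]
Event 6: SEND 1->0: VV[1][1]++ -> VV[1]=[0, 3, 0, 0], msg_vec=[0, 3, 0, 0]; VV[0]=max(VV[0],msg_vec) then VV[0][0]++ -> VV[0]=[5, 3, 0, 0]
Event 7: SEND 1->0: VV[1][1]++ -> VV[1]=[0, 4, 0, 0], msg_vec=[0, 4, 0, 0]; VV[0]=max(VV[0],msg_vec) then VV[0][0]++ -> VV[0]=[6, 4, 0, 0]
Event 8: SEND 0->2: VV[0][0]++ -> VV[0]=[7, 4, 0, 0], msg_vec=[7, 4, 0, 0]; VV[2]=max(VV[2],msg_vec) then VV[2][2]++ -> VV[2]=[7, 4, 1, 0]
Event 9: SEND 2->3: VV[2][2]++ -> VV[2]=[7, 4, 2, 0], msg_vec=[7, 4, 2, 0]; VV[3]=max(VV[3],msg_vec) then VV[3][3]++ -> VV[3]=[7, 4, 2, 1]
Event 4 stamp: [3, 2, 0, 0]
Event 5 stamp: [4, 2, 0, 0]
[3, 2, 0, 0] <= [4, 2, 0, 0]? True
[4, 2, 0, 0] <= [3, 2, 0, 0]? False
Relation: before

Answer: before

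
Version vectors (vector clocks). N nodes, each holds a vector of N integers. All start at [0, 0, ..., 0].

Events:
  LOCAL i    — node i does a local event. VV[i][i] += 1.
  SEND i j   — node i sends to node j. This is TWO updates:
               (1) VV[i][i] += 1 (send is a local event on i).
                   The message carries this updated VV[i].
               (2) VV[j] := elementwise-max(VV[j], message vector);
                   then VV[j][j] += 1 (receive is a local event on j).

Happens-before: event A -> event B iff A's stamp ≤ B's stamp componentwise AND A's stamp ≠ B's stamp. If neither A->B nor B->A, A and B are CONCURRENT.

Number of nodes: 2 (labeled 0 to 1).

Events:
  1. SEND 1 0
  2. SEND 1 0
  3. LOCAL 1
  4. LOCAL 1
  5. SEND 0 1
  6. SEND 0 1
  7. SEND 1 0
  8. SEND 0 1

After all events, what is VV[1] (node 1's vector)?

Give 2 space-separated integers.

Initial: VV[0]=[0, 0]
Initial: VV[1]=[0, 0]
Event 1: SEND 1->0: VV[1][1]++ -> VV[1]=[0, 1], msg_vec=[0, 1]; VV[0]=max(VV[0],msg_vec) then VV[0][0]++ -> VV[0]=[1, 1]
Event 2: SEND 1->0: VV[1][1]++ -> VV[1]=[0, 2], msg_vec=[0, 2]; VV[0]=max(VV[0],msg_vec) then VV[0][0]++ -> VV[0]=[2, 2]
Event 3: LOCAL 1: VV[1][1]++ -> VV[1]=[0, 3]
Event 4: LOCAL 1: VV[1][1]++ -> VV[1]=[0, 4]
Event 5: SEND 0->1: VV[0][0]++ -> VV[0]=[3, 2], msg_vec=[3, 2]; VV[1]=max(VV[1],msg_vec) then VV[1][1]++ -> VV[1]=[3, 5]
Event 6: SEND 0->1: VV[0][0]++ -> VV[0]=[4, 2], msg_vec=[4, 2]; VV[1]=max(VV[1],msg_vec) then VV[1][1]++ -> VV[1]=[4, 6]
Event 7: SEND 1->0: VV[1][1]++ -> VV[1]=[4, 7], msg_vec=[4, 7]; VV[0]=max(VV[0],msg_vec) then VV[0][0]++ -> VV[0]=[5, 7]
Event 8: SEND 0->1: VV[0][0]++ -> VV[0]=[6, 7], msg_vec=[6, 7]; VV[1]=max(VV[1],msg_vec) then VV[1][1]++ -> VV[1]=[6, 8]
Final vectors: VV[0]=[6, 7]; VV[1]=[6, 8]

Answer: 6 8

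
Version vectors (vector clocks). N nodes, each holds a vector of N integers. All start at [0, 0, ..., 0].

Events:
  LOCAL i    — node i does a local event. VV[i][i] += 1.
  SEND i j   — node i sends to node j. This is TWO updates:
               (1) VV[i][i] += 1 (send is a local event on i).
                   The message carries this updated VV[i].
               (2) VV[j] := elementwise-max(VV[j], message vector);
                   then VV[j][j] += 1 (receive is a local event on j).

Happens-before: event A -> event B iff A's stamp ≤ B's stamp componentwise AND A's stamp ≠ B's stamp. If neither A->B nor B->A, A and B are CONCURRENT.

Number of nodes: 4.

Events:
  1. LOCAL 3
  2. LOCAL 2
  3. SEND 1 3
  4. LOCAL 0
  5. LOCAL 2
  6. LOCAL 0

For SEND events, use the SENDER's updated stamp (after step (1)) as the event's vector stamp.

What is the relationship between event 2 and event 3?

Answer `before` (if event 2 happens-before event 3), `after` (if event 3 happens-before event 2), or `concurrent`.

Initial: VV[0]=[0, 0, 0, 0]
Initial: VV[1]=[0, 0, 0, 0]
Initial: VV[2]=[0, 0, 0, 0]
Initial: VV[3]=[0, 0, 0, 0]
Event 1: LOCAL 3: VV[3][3]++ -> VV[3]=[0, 0, 0, 1]
Event 2: LOCAL 2: VV[2][2]++ -> VV[2]=[0, 0, 1, 0]
Event 3: SEND 1->3: VV[1][1]++ -> VV[1]=[0, 1, 0, 0], msg_vec=[0, 1, 0, 0]; VV[3]=max(VV[3],msg_vec) then VV[3][3]++ -> VV[3]=[0, 1, 0, 2]
Event 4: LOCAL 0: VV[0][0]++ -> VV[0]=[1, 0, 0, 0]
Event 5: LOCAL 2: VV[2][2]++ -> VV[2]=[0, 0, 2, 0]
Event 6: LOCAL 0: VV[0][0]++ -> VV[0]=[2, 0, 0, 0]
Event 2 stamp: [0, 0, 1, 0]
Event 3 stamp: [0, 1, 0, 0]
[0, 0, 1, 0] <= [0, 1, 0, 0]? False
[0, 1, 0, 0] <= [0, 0, 1, 0]? False
Relation: concurrent

Answer: concurrent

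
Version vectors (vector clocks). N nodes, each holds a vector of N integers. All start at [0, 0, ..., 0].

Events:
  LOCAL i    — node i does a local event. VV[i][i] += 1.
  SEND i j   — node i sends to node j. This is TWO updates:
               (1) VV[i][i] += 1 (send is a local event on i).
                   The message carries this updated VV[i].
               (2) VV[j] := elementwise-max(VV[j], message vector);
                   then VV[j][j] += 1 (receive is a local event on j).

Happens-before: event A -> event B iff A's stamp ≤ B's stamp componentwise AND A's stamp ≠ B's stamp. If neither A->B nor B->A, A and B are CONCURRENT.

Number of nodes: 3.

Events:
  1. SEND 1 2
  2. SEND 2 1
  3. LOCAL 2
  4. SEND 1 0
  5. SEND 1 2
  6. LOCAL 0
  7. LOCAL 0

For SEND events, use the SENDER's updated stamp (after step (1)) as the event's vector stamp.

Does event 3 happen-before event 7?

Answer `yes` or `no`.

Initial: VV[0]=[0, 0, 0]
Initial: VV[1]=[0, 0, 0]
Initial: VV[2]=[0, 0, 0]
Event 1: SEND 1->2: VV[1][1]++ -> VV[1]=[0, 1, 0], msg_vec=[0, 1, 0]; VV[2]=max(VV[2],msg_vec) then VV[2][2]++ -> VV[2]=[0, 1, 1]
Event 2: SEND 2->1: VV[2][2]++ -> VV[2]=[0, 1, 2], msg_vec=[0, 1, 2]; VV[1]=max(VV[1],msg_vec) then VV[1][1]++ -> VV[1]=[0, 2, 2]
Event 3: LOCAL 2: VV[2][2]++ -> VV[2]=[0, 1, 3]
Event 4: SEND 1->0: VV[1][1]++ -> VV[1]=[0, 3, 2], msg_vec=[0, 3, 2]; VV[0]=max(VV[0],msg_vec) then VV[0][0]++ -> VV[0]=[1, 3, 2]
Event 5: SEND 1->2: VV[1][1]++ -> VV[1]=[0, 4, 2], msg_vec=[0, 4, 2]; VV[2]=max(VV[2],msg_vec) then VV[2][2]++ -> VV[2]=[0, 4, 4]
Event 6: LOCAL 0: VV[0][0]++ -> VV[0]=[2, 3, 2]
Event 7: LOCAL 0: VV[0][0]++ -> VV[0]=[3, 3, 2]
Event 3 stamp: [0, 1, 3]
Event 7 stamp: [3, 3, 2]
[0, 1, 3] <= [3, 3, 2]? False. Equal? False. Happens-before: False

Answer: no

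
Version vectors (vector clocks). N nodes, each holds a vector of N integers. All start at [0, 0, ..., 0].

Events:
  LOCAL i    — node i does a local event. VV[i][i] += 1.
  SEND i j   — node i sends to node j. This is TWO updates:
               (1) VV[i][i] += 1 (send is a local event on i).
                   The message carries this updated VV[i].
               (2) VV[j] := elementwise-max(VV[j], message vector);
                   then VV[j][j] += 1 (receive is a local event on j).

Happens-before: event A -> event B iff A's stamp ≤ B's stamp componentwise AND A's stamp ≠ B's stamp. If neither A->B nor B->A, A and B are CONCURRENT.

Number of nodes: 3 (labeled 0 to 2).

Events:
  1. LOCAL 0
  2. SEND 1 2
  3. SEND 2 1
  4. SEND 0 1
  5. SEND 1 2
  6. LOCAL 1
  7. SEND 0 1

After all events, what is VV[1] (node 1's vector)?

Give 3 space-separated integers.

Initial: VV[0]=[0, 0, 0]
Initial: VV[1]=[0, 0, 0]
Initial: VV[2]=[0, 0, 0]
Event 1: LOCAL 0: VV[0][0]++ -> VV[0]=[1, 0, 0]
Event 2: SEND 1->2: VV[1][1]++ -> VV[1]=[0, 1, 0], msg_vec=[0, 1, 0]; VV[2]=max(VV[2],msg_vec) then VV[2][2]++ -> VV[2]=[0, 1, 1]
Event 3: SEND 2->1: VV[2][2]++ -> VV[2]=[0, 1, 2], msg_vec=[0, 1, 2]; VV[1]=max(VV[1],msg_vec) then VV[1][1]++ -> VV[1]=[0, 2, 2]
Event 4: SEND 0->1: VV[0][0]++ -> VV[0]=[2, 0, 0], msg_vec=[2, 0, 0]; VV[1]=max(VV[1],msg_vec) then VV[1][1]++ -> VV[1]=[2, 3, 2]
Event 5: SEND 1->2: VV[1][1]++ -> VV[1]=[2, 4, 2], msg_vec=[2, 4, 2]; VV[2]=max(VV[2],msg_vec) then VV[2][2]++ -> VV[2]=[2, 4, 3]
Event 6: LOCAL 1: VV[1][1]++ -> VV[1]=[2, 5, 2]
Event 7: SEND 0->1: VV[0][0]++ -> VV[0]=[3, 0, 0], msg_vec=[3, 0, 0]; VV[1]=max(VV[1],msg_vec) then VV[1][1]++ -> VV[1]=[3, 6, 2]
Final vectors: VV[0]=[3, 0, 0]; VV[1]=[3, 6, 2]; VV[2]=[2, 4, 3]

Answer: 3 6 2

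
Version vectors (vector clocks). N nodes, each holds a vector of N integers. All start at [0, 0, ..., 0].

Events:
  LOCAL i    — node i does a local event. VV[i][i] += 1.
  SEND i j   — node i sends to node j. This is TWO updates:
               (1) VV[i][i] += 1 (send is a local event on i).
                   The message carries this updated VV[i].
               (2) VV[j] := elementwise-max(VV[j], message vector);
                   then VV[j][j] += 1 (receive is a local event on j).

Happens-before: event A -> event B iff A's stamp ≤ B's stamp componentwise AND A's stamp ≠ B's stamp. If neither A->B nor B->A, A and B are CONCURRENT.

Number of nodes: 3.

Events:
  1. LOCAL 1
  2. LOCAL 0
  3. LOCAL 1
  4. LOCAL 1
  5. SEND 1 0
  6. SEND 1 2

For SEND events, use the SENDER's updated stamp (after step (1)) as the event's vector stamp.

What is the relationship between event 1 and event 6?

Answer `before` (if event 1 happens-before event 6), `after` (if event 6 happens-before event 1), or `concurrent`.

Answer: before

Derivation:
Initial: VV[0]=[0, 0, 0]
Initial: VV[1]=[0, 0, 0]
Initial: VV[2]=[0, 0, 0]
Event 1: LOCAL 1: VV[1][1]++ -> VV[1]=[0, 1, 0]
Event 2: LOCAL 0: VV[0][0]++ -> VV[0]=[1, 0, 0]
Event 3: LOCAL 1: VV[1][1]++ -> VV[1]=[0, 2, 0]
Event 4: LOCAL 1: VV[1][1]++ -> VV[1]=[0, 3, 0]
Event 5: SEND 1->0: VV[1][1]++ -> VV[1]=[0, 4, 0], msg_vec=[0, 4, 0]; VV[0]=max(VV[0],msg_vec) then VV[0][0]++ -> VV[0]=[2, 4, 0]
Event 6: SEND 1->2: VV[1][1]++ -> VV[1]=[0, 5, 0], msg_vec=[0, 5, 0]; VV[2]=max(VV[2],msg_vec) then VV[2][2]++ -> VV[2]=[0, 5, 1]
Event 1 stamp: [0, 1, 0]
Event 6 stamp: [0, 5, 0]
[0, 1, 0] <= [0, 5, 0]? True
[0, 5, 0] <= [0, 1, 0]? False
Relation: before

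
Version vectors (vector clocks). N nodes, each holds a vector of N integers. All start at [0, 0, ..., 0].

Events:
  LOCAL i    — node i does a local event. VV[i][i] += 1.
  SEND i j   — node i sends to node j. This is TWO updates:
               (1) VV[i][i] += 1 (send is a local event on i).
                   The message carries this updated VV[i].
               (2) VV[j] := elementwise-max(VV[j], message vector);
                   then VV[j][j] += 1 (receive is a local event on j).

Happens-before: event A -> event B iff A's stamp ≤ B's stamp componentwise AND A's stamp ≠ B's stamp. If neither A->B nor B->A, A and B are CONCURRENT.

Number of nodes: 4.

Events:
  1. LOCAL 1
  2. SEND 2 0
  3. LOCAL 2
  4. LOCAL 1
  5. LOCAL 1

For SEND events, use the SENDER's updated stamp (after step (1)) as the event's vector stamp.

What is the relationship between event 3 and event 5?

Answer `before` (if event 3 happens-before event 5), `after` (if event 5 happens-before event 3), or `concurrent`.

Answer: concurrent

Derivation:
Initial: VV[0]=[0, 0, 0, 0]
Initial: VV[1]=[0, 0, 0, 0]
Initial: VV[2]=[0, 0, 0, 0]
Initial: VV[3]=[0, 0, 0, 0]
Event 1: LOCAL 1: VV[1][1]++ -> VV[1]=[0, 1, 0, 0]
Event 2: SEND 2->0: VV[2][2]++ -> VV[2]=[0, 0, 1, 0], msg_vec=[0, 0, 1, 0]; VV[0]=max(VV[0],msg_vec) then VV[0][0]++ -> VV[0]=[1, 0, 1, 0]
Event 3: LOCAL 2: VV[2][2]++ -> VV[2]=[0, 0, 2, 0]
Event 4: LOCAL 1: VV[1][1]++ -> VV[1]=[0, 2, 0, 0]
Event 5: LOCAL 1: VV[1][1]++ -> VV[1]=[0, 3, 0, 0]
Event 3 stamp: [0, 0, 2, 0]
Event 5 stamp: [0, 3, 0, 0]
[0, 0, 2, 0] <= [0, 3, 0, 0]? False
[0, 3, 0, 0] <= [0, 0, 2, 0]? False
Relation: concurrent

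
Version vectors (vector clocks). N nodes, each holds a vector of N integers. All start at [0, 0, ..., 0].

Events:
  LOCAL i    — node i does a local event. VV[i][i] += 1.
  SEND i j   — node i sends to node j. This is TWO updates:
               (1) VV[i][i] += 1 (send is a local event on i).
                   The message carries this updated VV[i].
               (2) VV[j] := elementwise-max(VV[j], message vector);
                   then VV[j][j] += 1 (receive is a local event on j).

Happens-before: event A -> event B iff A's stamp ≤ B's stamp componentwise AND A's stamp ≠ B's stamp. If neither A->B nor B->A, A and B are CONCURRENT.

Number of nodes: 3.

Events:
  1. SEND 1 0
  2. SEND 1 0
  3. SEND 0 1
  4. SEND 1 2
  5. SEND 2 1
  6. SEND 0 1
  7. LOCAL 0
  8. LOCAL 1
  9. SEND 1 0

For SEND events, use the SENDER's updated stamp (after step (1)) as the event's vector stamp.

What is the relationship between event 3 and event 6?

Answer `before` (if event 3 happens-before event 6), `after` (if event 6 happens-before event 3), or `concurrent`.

Initial: VV[0]=[0, 0, 0]
Initial: VV[1]=[0, 0, 0]
Initial: VV[2]=[0, 0, 0]
Event 1: SEND 1->0: VV[1][1]++ -> VV[1]=[0, 1, 0], msg_vec=[0, 1, 0]; VV[0]=max(VV[0],msg_vec) then VV[0][0]++ -> VV[0]=[1, 1, 0]
Event 2: SEND 1->0: VV[1][1]++ -> VV[1]=[0, 2, 0], msg_vec=[0, 2, 0]; VV[0]=max(VV[0],msg_vec) then VV[0][0]++ -> VV[0]=[2, 2, 0]
Event 3: SEND 0->1: VV[0][0]++ -> VV[0]=[3, 2, 0], msg_vec=[3, 2, 0]; VV[1]=max(VV[1],msg_vec) then VV[1][1]++ -> VV[1]=[3, 3, 0]
Event 4: SEND 1->2: VV[1][1]++ -> VV[1]=[3, 4, 0], msg_vec=[3, 4, 0]; VV[2]=max(VV[2],msg_vec) then VV[2][2]++ -> VV[2]=[3, 4, 1]
Event 5: SEND 2->1: VV[2][2]++ -> VV[2]=[3, 4, 2], msg_vec=[3, 4, 2]; VV[1]=max(VV[1],msg_vec) then VV[1][1]++ -> VV[1]=[3, 5, 2]
Event 6: SEND 0->1: VV[0][0]++ -> VV[0]=[4, 2, 0], msg_vec=[4, 2, 0]; VV[1]=max(VV[1],msg_vec) then VV[1][1]++ -> VV[1]=[4, 6, 2]
Event 7: LOCAL 0: VV[0][0]++ -> VV[0]=[5, 2, 0]
Event 8: LOCAL 1: VV[1][1]++ -> VV[1]=[4, 7, 2]
Event 9: SEND 1->0: VV[1][1]++ -> VV[1]=[4, 8, 2], msg_vec=[4, 8, 2]; VV[0]=max(VV[0],msg_vec) then VV[0][0]++ -> VV[0]=[6, 8, 2]
Event 3 stamp: [3, 2, 0]
Event 6 stamp: [4, 2, 0]
[3, 2, 0] <= [4, 2, 0]? True
[4, 2, 0] <= [3, 2, 0]? False
Relation: before

Answer: before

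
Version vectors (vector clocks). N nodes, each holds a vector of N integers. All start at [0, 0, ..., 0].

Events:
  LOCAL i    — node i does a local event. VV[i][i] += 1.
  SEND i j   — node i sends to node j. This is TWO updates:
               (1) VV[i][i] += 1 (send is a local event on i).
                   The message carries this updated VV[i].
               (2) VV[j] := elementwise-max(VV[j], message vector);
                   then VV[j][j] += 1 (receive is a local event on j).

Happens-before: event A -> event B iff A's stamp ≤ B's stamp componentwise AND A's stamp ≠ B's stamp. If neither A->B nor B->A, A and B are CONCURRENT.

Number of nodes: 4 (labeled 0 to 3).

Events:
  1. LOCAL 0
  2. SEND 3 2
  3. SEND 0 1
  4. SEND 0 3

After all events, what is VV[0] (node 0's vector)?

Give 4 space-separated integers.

Initial: VV[0]=[0, 0, 0, 0]
Initial: VV[1]=[0, 0, 0, 0]
Initial: VV[2]=[0, 0, 0, 0]
Initial: VV[3]=[0, 0, 0, 0]
Event 1: LOCAL 0: VV[0][0]++ -> VV[0]=[1, 0, 0, 0]
Event 2: SEND 3->2: VV[3][3]++ -> VV[3]=[0, 0, 0, 1], msg_vec=[0, 0, 0, 1]; VV[2]=max(VV[2],msg_vec) then VV[2][2]++ -> VV[2]=[0, 0, 1, 1]
Event 3: SEND 0->1: VV[0][0]++ -> VV[0]=[2, 0, 0, 0], msg_vec=[2, 0, 0, 0]; VV[1]=max(VV[1],msg_vec) then VV[1][1]++ -> VV[1]=[2, 1, 0, 0]
Event 4: SEND 0->3: VV[0][0]++ -> VV[0]=[3, 0, 0, 0], msg_vec=[3, 0, 0, 0]; VV[3]=max(VV[3],msg_vec) then VV[3][3]++ -> VV[3]=[3, 0, 0, 2]
Final vectors: VV[0]=[3, 0, 0, 0]; VV[1]=[2, 1, 0, 0]; VV[2]=[0, 0, 1, 1]; VV[3]=[3, 0, 0, 2]

Answer: 3 0 0 0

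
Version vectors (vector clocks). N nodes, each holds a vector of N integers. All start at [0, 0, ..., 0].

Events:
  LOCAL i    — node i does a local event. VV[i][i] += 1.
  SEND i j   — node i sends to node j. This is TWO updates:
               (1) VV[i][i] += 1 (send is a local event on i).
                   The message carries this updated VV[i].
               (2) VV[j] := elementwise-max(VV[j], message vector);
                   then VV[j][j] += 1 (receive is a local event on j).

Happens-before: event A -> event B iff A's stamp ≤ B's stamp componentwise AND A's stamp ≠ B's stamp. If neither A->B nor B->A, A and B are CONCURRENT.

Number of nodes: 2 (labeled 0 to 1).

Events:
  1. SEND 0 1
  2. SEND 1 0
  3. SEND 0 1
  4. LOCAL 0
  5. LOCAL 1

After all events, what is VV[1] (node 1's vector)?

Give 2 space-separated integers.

Answer: 3 4

Derivation:
Initial: VV[0]=[0, 0]
Initial: VV[1]=[0, 0]
Event 1: SEND 0->1: VV[0][0]++ -> VV[0]=[1, 0], msg_vec=[1, 0]; VV[1]=max(VV[1],msg_vec) then VV[1][1]++ -> VV[1]=[1, 1]
Event 2: SEND 1->0: VV[1][1]++ -> VV[1]=[1, 2], msg_vec=[1, 2]; VV[0]=max(VV[0],msg_vec) then VV[0][0]++ -> VV[0]=[2, 2]
Event 3: SEND 0->1: VV[0][0]++ -> VV[0]=[3, 2], msg_vec=[3, 2]; VV[1]=max(VV[1],msg_vec) then VV[1][1]++ -> VV[1]=[3, 3]
Event 4: LOCAL 0: VV[0][0]++ -> VV[0]=[4, 2]
Event 5: LOCAL 1: VV[1][1]++ -> VV[1]=[3, 4]
Final vectors: VV[0]=[4, 2]; VV[1]=[3, 4]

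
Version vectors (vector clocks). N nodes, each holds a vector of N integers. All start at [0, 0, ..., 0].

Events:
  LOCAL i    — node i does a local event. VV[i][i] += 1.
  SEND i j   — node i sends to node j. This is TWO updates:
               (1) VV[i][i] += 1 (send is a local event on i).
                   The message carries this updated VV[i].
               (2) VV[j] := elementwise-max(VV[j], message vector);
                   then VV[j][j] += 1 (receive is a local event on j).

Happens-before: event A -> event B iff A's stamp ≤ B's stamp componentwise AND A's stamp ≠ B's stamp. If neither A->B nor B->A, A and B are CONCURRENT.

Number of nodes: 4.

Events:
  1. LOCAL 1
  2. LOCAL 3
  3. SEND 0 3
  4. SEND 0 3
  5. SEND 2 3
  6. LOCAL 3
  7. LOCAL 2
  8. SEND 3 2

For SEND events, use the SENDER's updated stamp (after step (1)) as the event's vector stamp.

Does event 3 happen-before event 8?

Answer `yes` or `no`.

Initial: VV[0]=[0, 0, 0, 0]
Initial: VV[1]=[0, 0, 0, 0]
Initial: VV[2]=[0, 0, 0, 0]
Initial: VV[3]=[0, 0, 0, 0]
Event 1: LOCAL 1: VV[1][1]++ -> VV[1]=[0, 1, 0, 0]
Event 2: LOCAL 3: VV[3][3]++ -> VV[3]=[0, 0, 0, 1]
Event 3: SEND 0->3: VV[0][0]++ -> VV[0]=[1, 0, 0, 0], msg_vec=[1, 0, 0, 0]; VV[3]=max(VV[3],msg_vec) then VV[3][3]++ -> VV[3]=[1, 0, 0, 2]
Event 4: SEND 0->3: VV[0][0]++ -> VV[0]=[2, 0, 0, 0], msg_vec=[2, 0, 0, 0]; VV[3]=max(VV[3],msg_vec) then VV[3][3]++ -> VV[3]=[2, 0, 0, 3]
Event 5: SEND 2->3: VV[2][2]++ -> VV[2]=[0, 0, 1, 0], msg_vec=[0, 0, 1, 0]; VV[3]=max(VV[3],msg_vec) then VV[3][3]++ -> VV[3]=[2, 0, 1, 4]
Event 6: LOCAL 3: VV[3][3]++ -> VV[3]=[2, 0, 1, 5]
Event 7: LOCAL 2: VV[2][2]++ -> VV[2]=[0, 0, 2, 0]
Event 8: SEND 3->2: VV[3][3]++ -> VV[3]=[2, 0, 1, 6], msg_vec=[2, 0, 1, 6]; VV[2]=max(VV[2],msg_vec) then VV[2][2]++ -> VV[2]=[2, 0, 3, 6]
Event 3 stamp: [1, 0, 0, 0]
Event 8 stamp: [2, 0, 1, 6]
[1, 0, 0, 0] <= [2, 0, 1, 6]? True. Equal? False. Happens-before: True

Answer: yes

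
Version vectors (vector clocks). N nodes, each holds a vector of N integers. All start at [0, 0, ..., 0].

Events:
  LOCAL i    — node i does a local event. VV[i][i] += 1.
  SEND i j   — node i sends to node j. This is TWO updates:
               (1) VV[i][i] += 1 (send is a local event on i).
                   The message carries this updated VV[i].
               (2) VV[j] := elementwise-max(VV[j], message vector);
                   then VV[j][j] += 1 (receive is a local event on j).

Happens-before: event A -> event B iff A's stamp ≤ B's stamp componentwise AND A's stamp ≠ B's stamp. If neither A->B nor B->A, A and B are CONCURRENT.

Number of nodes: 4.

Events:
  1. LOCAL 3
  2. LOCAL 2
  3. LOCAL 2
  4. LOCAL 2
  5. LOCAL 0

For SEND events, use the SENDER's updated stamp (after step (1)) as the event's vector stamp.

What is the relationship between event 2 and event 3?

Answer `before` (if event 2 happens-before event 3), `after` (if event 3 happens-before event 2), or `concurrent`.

Answer: before

Derivation:
Initial: VV[0]=[0, 0, 0, 0]
Initial: VV[1]=[0, 0, 0, 0]
Initial: VV[2]=[0, 0, 0, 0]
Initial: VV[3]=[0, 0, 0, 0]
Event 1: LOCAL 3: VV[3][3]++ -> VV[3]=[0, 0, 0, 1]
Event 2: LOCAL 2: VV[2][2]++ -> VV[2]=[0, 0, 1, 0]
Event 3: LOCAL 2: VV[2][2]++ -> VV[2]=[0, 0, 2, 0]
Event 4: LOCAL 2: VV[2][2]++ -> VV[2]=[0, 0, 3, 0]
Event 5: LOCAL 0: VV[0][0]++ -> VV[0]=[1, 0, 0, 0]
Event 2 stamp: [0, 0, 1, 0]
Event 3 stamp: [0, 0, 2, 0]
[0, 0, 1, 0] <= [0, 0, 2, 0]? True
[0, 0, 2, 0] <= [0, 0, 1, 0]? False
Relation: before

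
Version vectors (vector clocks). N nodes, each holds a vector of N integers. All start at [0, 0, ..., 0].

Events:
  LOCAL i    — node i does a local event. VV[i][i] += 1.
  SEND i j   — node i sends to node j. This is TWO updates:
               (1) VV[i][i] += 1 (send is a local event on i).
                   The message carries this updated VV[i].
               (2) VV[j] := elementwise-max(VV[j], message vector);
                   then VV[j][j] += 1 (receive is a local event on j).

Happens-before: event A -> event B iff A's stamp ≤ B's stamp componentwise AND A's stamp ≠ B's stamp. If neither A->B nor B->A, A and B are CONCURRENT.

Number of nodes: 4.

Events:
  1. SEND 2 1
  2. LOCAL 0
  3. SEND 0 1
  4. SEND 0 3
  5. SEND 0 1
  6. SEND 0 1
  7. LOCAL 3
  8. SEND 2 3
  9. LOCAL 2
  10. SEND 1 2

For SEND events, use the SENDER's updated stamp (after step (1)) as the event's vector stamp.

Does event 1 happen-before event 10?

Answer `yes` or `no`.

Answer: yes

Derivation:
Initial: VV[0]=[0, 0, 0, 0]
Initial: VV[1]=[0, 0, 0, 0]
Initial: VV[2]=[0, 0, 0, 0]
Initial: VV[3]=[0, 0, 0, 0]
Event 1: SEND 2->1: VV[2][2]++ -> VV[2]=[0, 0, 1, 0], msg_vec=[0, 0, 1, 0]; VV[1]=max(VV[1],msg_vec) then VV[1][1]++ -> VV[1]=[0, 1, 1, 0]
Event 2: LOCAL 0: VV[0][0]++ -> VV[0]=[1, 0, 0, 0]
Event 3: SEND 0->1: VV[0][0]++ -> VV[0]=[2, 0, 0, 0], msg_vec=[2, 0, 0, 0]; VV[1]=max(VV[1],msg_vec) then VV[1][1]++ -> VV[1]=[2, 2, 1, 0]
Event 4: SEND 0->3: VV[0][0]++ -> VV[0]=[3, 0, 0, 0], msg_vec=[3, 0, 0, 0]; VV[3]=max(VV[3],msg_vec) then VV[3][3]++ -> VV[3]=[3, 0, 0, 1]
Event 5: SEND 0->1: VV[0][0]++ -> VV[0]=[4, 0, 0, 0], msg_vec=[4, 0, 0, 0]; VV[1]=max(VV[1],msg_vec) then VV[1][1]++ -> VV[1]=[4, 3, 1, 0]
Event 6: SEND 0->1: VV[0][0]++ -> VV[0]=[5, 0, 0, 0], msg_vec=[5, 0, 0, 0]; VV[1]=max(VV[1],msg_vec) then VV[1][1]++ -> VV[1]=[5, 4, 1, 0]
Event 7: LOCAL 3: VV[3][3]++ -> VV[3]=[3, 0, 0, 2]
Event 8: SEND 2->3: VV[2][2]++ -> VV[2]=[0, 0, 2, 0], msg_vec=[0, 0, 2, 0]; VV[3]=max(VV[3],msg_vec) then VV[3][3]++ -> VV[3]=[3, 0, 2, 3]
Event 9: LOCAL 2: VV[2][2]++ -> VV[2]=[0, 0, 3, 0]
Event 10: SEND 1->2: VV[1][1]++ -> VV[1]=[5, 5, 1, 0], msg_vec=[5, 5, 1, 0]; VV[2]=max(VV[2],msg_vec) then VV[2][2]++ -> VV[2]=[5, 5, 4, 0]
Event 1 stamp: [0, 0, 1, 0]
Event 10 stamp: [5, 5, 1, 0]
[0, 0, 1, 0] <= [5, 5, 1, 0]? True. Equal? False. Happens-before: True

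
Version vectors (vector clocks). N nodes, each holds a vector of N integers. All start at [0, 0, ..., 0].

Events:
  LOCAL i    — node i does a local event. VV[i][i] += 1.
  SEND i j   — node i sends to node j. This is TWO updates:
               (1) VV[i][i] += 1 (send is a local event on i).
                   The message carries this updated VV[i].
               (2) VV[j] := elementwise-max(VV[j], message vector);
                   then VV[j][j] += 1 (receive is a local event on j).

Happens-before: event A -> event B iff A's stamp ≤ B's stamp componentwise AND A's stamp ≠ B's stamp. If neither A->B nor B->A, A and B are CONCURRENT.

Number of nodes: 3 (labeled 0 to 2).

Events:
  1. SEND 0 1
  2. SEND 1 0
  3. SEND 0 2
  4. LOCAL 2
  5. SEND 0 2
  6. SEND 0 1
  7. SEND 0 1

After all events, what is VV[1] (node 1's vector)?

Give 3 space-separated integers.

Answer: 6 4 0

Derivation:
Initial: VV[0]=[0, 0, 0]
Initial: VV[1]=[0, 0, 0]
Initial: VV[2]=[0, 0, 0]
Event 1: SEND 0->1: VV[0][0]++ -> VV[0]=[1, 0, 0], msg_vec=[1, 0, 0]; VV[1]=max(VV[1],msg_vec) then VV[1][1]++ -> VV[1]=[1, 1, 0]
Event 2: SEND 1->0: VV[1][1]++ -> VV[1]=[1, 2, 0], msg_vec=[1, 2, 0]; VV[0]=max(VV[0],msg_vec) then VV[0][0]++ -> VV[0]=[2, 2, 0]
Event 3: SEND 0->2: VV[0][0]++ -> VV[0]=[3, 2, 0], msg_vec=[3, 2, 0]; VV[2]=max(VV[2],msg_vec) then VV[2][2]++ -> VV[2]=[3, 2, 1]
Event 4: LOCAL 2: VV[2][2]++ -> VV[2]=[3, 2, 2]
Event 5: SEND 0->2: VV[0][0]++ -> VV[0]=[4, 2, 0], msg_vec=[4, 2, 0]; VV[2]=max(VV[2],msg_vec) then VV[2][2]++ -> VV[2]=[4, 2, 3]
Event 6: SEND 0->1: VV[0][0]++ -> VV[0]=[5, 2, 0], msg_vec=[5, 2, 0]; VV[1]=max(VV[1],msg_vec) then VV[1][1]++ -> VV[1]=[5, 3, 0]
Event 7: SEND 0->1: VV[0][0]++ -> VV[0]=[6, 2, 0], msg_vec=[6, 2, 0]; VV[1]=max(VV[1],msg_vec) then VV[1][1]++ -> VV[1]=[6, 4, 0]
Final vectors: VV[0]=[6, 2, 0]; VV[1]=[6, 4, 0]; VV[2]=[4, 2, 3]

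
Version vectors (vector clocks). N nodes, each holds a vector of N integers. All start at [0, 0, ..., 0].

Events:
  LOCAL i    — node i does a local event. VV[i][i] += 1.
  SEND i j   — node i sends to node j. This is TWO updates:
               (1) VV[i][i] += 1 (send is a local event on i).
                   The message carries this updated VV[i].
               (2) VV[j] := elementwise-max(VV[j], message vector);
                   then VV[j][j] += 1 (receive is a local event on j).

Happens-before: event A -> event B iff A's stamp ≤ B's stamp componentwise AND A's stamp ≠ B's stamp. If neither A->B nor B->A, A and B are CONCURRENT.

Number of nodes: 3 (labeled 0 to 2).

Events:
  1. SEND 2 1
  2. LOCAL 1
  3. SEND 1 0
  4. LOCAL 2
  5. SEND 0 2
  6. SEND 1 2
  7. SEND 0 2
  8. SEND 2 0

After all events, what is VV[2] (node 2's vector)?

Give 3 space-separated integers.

Initial: VV[0]=[0, 0, 0]
Initial: VV[1]=[0, 0, 0]
Initial: VV[2]=[0, 0, 0]
Event 1: SEND 2->1: VV[2][2]++ -> VV[2]=[0, 0, 1], msg_vec=[0, 0, 1]; VV[1]=max(VV[1],msg_vec) then VV[1][1]++ -> VV[1]=[0, 1, 1]
Event 2: LOCAL 1: VV[1][1]++ -> VV[1]=[0, 2, 1]
Event 3: SEND 1->0: VV[1][1]++ -> VV[1]=[0, 3, 1], msg_vec=[0, 3, 1]; VV[0]=max(VV[0],msg_vec) then VV[0][0]++ -> VV[0]=[1, 3, 1]
Event 4: LOCAL 2: VV[2][2]++ -> VV[2]=[0, 0, 2]
Event 5: SEND 0->2: VV[0][0]++ -> VV[0]=[2, 3, 1], msg_vec=[2, 3, 1]; VV[2]=max(VV[2],msg_vec) then VV[2][2]++ -> VV[2]=[2, 3, 3]
Event 6: SEND 1->2: VV[1][1]++ -> VV[1]=[0, 4, 1], msg_vec=[0, 4, 1]; VV[2]=max(VV[2],msg_vec) then VV[2][2]++ -> VV[2]=[2, 4, 4]
Event 7: SEND 0->2: VV[0][0]++ -> VV[0]=[3, 3, 1], msg_vec=[3, 3, 1]; VV[2]=max(VV[2],msg_vec) then VV[2][2]++ -> VV[2]=[3, 4, 5]
Event 8: SEND 2->0: VV[2][2]++ -> VV[2]=[3, 4, 6], msg_vec=[3, 4, 6]; VV[0]=max(VV[0],msg_vec) then VV[0][0]++ -> VV[0]=[4, 4, 6]
Final vectors: VV[0]=[4, 4, 6]; VV[1]=[0, 4, 1]; VV[2]=[3, 4, 6]

Answer: 3 4 6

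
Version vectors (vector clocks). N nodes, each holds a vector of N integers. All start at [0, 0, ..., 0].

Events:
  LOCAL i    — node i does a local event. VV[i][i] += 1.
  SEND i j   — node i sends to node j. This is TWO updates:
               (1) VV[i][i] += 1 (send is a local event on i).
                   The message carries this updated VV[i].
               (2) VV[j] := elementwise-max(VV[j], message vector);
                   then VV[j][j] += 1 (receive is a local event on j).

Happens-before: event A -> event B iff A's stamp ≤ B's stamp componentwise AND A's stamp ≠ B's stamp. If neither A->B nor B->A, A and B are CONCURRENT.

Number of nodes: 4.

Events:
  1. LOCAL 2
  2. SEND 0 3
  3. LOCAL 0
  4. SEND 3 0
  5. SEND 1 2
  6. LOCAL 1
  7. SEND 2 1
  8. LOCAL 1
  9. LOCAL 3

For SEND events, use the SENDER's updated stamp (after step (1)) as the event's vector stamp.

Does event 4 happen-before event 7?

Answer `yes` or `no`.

Answer: no

Derivation:
Initial: VV[0]=[0, 0, 0, 0]
Initial: VV[1]=[0, 0, 0, 0]
Initial: VV[2]=[0, 0, 0, 0]
Initial: VV[3]=[0, 0, 0, 0]
Event 1: LOCAL 2: VV[2][2]++ -> VV[2]=[0, 0, 1, 0]
Event 2: SEND 0->3: VV[0][0]++ -> VV[0]=[1, 0, 0, 0], msg_vec=[1, 0, 0, 0]; VV[3]=max(VV[3],msg_vec) then VV[3][3]++ -> VV[3]=[1, 0, 0, 1]
Event 3: LOCAL 0: VV[0][0]++ -> VV[0]=[2, 0, 0, 0]
Event 4: SEND 3->0: VV[3][3]++ -> VV[3]=[1, 0, 0, 2], msg_vec=[1, 0, 0, 2]; VV[0]=max(VV[0],msg_vec) then VV[0][0]++ -> VV[0]=[3, 0, 0, 2]
Event 5: SEND 1->2: VV[1][1]++ -> VV[1]=[0, 1, 0, 0], msg_vec=[0, 1, 0, 0]; VV[2]=max(VV[2],msg_vec) then VV[2][2]++ -> VV[2]=[0, 1, 2, 0]
Event 6: LOCAL 1: VV[1][1]++ -> VV[1]=[0, 2, 0, 0]
Event 7: SEND 2->1: VV[2][2]++ -> VV[2]=[0, 1, 3, 0], msg_vec=[0, 1, 3, 0]; VV[1]=max(VV[1],msg_vec) then VV[1][1]++ -> VV[1]=[0, 3, 3, 0]
Event 8: LOCAL 1: VV[1][1]++ -> VV[1]=[0, 4, 3, 0]
Event 9: LOCAL 3: VV[3][3]++ -> VV[3]=[1, 0, 0, 3]
Event 4 stamp: [1, 0, 0, 2]
Event 7 stamp: [0, 1, 3, 0]
[1, 0, 0, 2] <= [0, 1, 3, 0]? False. Equal? False. Happens-before: False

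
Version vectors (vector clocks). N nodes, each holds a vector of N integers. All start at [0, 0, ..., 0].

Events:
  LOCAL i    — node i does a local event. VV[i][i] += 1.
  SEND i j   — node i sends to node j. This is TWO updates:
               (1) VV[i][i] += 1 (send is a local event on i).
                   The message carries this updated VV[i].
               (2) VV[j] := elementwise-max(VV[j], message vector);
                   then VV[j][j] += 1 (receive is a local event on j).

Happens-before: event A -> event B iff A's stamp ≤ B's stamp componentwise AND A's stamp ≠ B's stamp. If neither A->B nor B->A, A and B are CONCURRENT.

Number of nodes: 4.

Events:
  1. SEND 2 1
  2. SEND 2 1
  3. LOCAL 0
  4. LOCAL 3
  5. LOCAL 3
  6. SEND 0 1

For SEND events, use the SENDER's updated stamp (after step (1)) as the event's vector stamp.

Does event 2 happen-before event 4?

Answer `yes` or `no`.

Answer: no

Derivation:
Initial: VV[0]=[0, 0, 0, 0]
Initial: VV[1]=[0, 0, 0, 0]
Initial: VV[2]=[0, 0, 0, 0]
Initial: VV[3]=[0, 0, 0, 0]
Event 1: SEND 2->1: VV[2][2]++ -> VV[2]=[0, 0, 1, 0], msg_vec=[0, 0, 1, 0]; VV[1]=max(VV[1],msg_vec) then VV[1][1]++ -> VV[1]=[0, 1, 1, 0]
Event 2: SEND 2->1: VV[2][2]++ -> VV[2]=[0, 0, 2, 0], msg_vec=[0, 0, 2, 0]; VV[1]=max(VV[1],msg_vec) then VV[1][1]++ -> VV[1]=[0, 2, 2, 0]
Event 3: LOCAL 0: VV[0][0]++ -> VV[0]=[1, 0, 0, 0]
Event 4: LOCAL 3: VV[3][3]++ -> VV[3]=[0, 0, 0, 1]
Event 5: LOCAL 3: VV[3][3]++ -> VV[3]=[0, 0, 0, 2]
Event 6: SEND 0->1: VV[0][0]++ -> VV[0]=[2, 0, 0, 0], msg_vec=[2, 0, 0, 0]; VV[1]=max(VV[1],msg_vec) then VV[1][1]++ -> VV[1]=[2, 3, 2, 0]
Event 2 stamp: [0, 0, 2, 0]
Event 4 stamp: [0, 0, 0, 1]
[0, 0, 2, 0] <= [0, 0, 0, 1]? False. Equal? False. Happens-before: False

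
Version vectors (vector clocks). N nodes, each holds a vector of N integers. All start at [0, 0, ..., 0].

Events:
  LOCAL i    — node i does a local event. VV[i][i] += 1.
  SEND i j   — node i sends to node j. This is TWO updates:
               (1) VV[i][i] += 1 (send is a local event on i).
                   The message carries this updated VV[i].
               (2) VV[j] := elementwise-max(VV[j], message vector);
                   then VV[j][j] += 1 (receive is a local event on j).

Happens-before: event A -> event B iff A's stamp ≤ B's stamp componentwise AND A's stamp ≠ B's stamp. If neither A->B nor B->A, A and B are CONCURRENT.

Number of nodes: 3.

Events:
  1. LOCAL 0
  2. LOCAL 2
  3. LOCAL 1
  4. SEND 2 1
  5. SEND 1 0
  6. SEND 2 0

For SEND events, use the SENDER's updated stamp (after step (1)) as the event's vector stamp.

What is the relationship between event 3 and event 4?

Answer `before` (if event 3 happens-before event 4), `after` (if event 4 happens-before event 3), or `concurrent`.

Initial: VV[0]=[0, 0, 0]
Initial: VV[1]=[0, 0, 0]
Initial: VV[2]=[0, 0, 0]
Event 1: LOCAL 0: VV[0][0]++ -> VV[0]=[1, 0, 0]
Event 2: LOCAL 2: VV[2][2]++ -> VV[2]=[0, 0, 1]
Event 3: LOCAL 1: VV[1][1]++ -> VV[1]=[0, 1, 0]
Event 4: SEND 2->1: VV[2][2]++ -> VV[2]=[0, 0, 2], msg_vec=[0, 0, 2]; VV[1]=max(VV[1],msg_vec) then VV[1][1]++ -> VV[1]=[0, 2, 2]
Event 5: SEND 1->0: VV[1][1]++ -> VV[1]=[0, 3, 2], msg_vec=[0, 3, 2]; VV[0]=max(VV[0],msg_vec) then VV[0][0]++ -> VV[0]=[2, 3, 2]
Event 6: SEND 2->0: VV[2][2]++ -> VV[2]=[0, 0, 3], msg_vec=[0, 0, 3]; VV[0]=max(VV[0],msg_vec) then VV[0][0]++ -> VV[0]=[3, 3, 3]
Event 3 stamp: [0, 1, 0]
Event 4 stamp: [0, 0, 2]
[0, 1, 0] <= [0, 0, 2]? False
[0, 0, 2] <= [0, 1, 0]? False
Relation: concurrent

Answer: concurrent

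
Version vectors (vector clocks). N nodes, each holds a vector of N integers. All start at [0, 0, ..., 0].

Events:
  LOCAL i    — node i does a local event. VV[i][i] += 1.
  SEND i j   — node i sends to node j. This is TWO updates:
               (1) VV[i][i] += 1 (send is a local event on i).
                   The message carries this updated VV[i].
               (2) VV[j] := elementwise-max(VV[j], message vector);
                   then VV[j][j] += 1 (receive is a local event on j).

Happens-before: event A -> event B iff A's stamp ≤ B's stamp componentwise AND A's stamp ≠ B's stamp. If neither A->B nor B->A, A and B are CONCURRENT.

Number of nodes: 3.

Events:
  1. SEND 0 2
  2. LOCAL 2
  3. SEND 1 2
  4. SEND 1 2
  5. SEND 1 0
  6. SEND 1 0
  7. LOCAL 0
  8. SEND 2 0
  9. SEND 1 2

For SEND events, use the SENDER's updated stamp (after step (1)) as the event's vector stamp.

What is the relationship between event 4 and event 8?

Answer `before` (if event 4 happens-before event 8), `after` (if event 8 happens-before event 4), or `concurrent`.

Answer: before

Derivation:
Initial: VV[0]=[0, 0, 0]
Initial: VV[1]=[0, 0, 0]
Initial: VV[2]=[0, 0, 0]
Event 1: SEND 0->2: VV[0][0]++ -> VV[0]=[1, 0, 0], msg_vec=[1, 0, 0]; VV[2]=max(VV[2],msg_vec) then VV[2][2]++ -> VV[2]=[1, 0, 1]
Event 2: LOCAL 2: VV[2][2]++ -> VV[2]=[1, 0, 2]
Event 3: SEND 1->2: VV[1][1]++ -> VV[1]=[0, 1, 0], msg_vec=[0, 1, 0]; VV[2]=max(VV[2],msg_vec) then VV[2][2]++ -> VV[2]=[1, 1, 3]
Event 4: SEND 1->2: VV[1][1]++ -> VV[1]=[0, 2, 0], msg_vec=[0, 2, 0]; VV[2]=max(VV[2],msg_vec) then VV[2][2]++ -> VV[2]=[1, 2, 4]
Event 5: SEND 1->0: VV[1][1]++ -> VV[1]=[0, 3, 0], msg_vec=[0, 3, 0]; VV[0]=max(VV[0],msg_vec) then VV[0][0]++ -> VV[0]=[2, 3, 0]
Event 6: SEND 1->0: VV[1][1]++ -> VV[1]=[0, 4, 0], msg_vec=[0, 4, 0]; VV[0]=max(VV[0],msg_vec) then VV[0][0]++ -> VV[0]=[3, 4, 0]
Event 7: LOCAL 0: VV[0][0]++ -> VV[0]=[4, 4, 0]
Event 8: SEND 2->0: VV[2][2]++ -> VV[2]=[1, 2, 5], msg_vec=[1, 2, 5]; VV[0]=max(VV[0],msg_vec) then VV[0][0]++ -> VV[0]=[5, 4, 5]
Event 9: SEND 1->2: VV[1][1]++ -> VV[1]=[0, 5, 0], msg_vec=[0, 5, 0]; VV[2]=max(VV[2],msg_vec) then VV[2][2]++ -> VV[2]=[1, 5, 6]
Event 4 stamp: [0, 2, 0]
Event 8 stamp: [1, 2, 5]
[0, 2, 0] <= [1, 2, 5]? True
[1, 2, 5] <= [0, 2, 0]? False
Relation: before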